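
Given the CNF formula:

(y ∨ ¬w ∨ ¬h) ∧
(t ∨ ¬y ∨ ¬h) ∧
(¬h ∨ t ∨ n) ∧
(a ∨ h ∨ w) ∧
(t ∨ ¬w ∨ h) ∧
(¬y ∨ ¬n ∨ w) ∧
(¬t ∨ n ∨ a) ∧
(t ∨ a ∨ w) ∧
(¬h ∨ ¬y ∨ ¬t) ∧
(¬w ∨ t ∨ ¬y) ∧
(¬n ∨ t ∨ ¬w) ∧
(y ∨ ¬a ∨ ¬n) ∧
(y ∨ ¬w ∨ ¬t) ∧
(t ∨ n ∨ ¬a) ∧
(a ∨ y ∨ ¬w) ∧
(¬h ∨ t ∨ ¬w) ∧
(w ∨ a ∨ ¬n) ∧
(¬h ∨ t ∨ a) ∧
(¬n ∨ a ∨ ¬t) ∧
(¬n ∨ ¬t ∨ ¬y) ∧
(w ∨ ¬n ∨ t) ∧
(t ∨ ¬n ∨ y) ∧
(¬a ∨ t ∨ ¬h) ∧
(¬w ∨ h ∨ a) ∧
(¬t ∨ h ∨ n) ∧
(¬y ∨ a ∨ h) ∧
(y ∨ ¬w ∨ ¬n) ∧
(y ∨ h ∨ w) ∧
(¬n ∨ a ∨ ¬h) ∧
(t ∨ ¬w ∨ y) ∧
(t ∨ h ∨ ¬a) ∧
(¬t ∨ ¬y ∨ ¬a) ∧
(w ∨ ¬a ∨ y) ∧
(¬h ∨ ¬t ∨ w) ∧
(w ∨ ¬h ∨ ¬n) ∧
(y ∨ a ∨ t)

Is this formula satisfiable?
No

No, the formula is not satisfiable.

No assignment of truth values to the variables can make all 36 clauses true simultaneously.

The formula is UNSAT (unsatisfiable).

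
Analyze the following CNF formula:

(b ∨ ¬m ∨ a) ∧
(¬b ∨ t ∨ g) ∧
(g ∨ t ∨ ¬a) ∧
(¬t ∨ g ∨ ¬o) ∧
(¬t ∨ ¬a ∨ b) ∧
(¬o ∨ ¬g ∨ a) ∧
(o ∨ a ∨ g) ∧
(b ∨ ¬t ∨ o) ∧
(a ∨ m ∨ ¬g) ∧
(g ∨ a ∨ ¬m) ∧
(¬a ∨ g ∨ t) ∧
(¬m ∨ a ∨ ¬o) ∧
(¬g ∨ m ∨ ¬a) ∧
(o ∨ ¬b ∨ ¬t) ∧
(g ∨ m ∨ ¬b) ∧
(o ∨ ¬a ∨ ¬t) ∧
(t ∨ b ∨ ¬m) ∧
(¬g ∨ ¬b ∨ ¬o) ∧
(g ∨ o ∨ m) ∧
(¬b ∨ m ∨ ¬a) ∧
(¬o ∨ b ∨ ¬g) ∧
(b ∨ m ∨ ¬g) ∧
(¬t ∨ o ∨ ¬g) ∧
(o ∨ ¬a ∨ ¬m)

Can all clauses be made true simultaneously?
Yes

Yes, the formula is satisfiable.

One satisfying assignment is: g=False, t=False, m=False, a=False, o=True, b=False

Verification: With this assignment, all 24 clauses evaluate to true.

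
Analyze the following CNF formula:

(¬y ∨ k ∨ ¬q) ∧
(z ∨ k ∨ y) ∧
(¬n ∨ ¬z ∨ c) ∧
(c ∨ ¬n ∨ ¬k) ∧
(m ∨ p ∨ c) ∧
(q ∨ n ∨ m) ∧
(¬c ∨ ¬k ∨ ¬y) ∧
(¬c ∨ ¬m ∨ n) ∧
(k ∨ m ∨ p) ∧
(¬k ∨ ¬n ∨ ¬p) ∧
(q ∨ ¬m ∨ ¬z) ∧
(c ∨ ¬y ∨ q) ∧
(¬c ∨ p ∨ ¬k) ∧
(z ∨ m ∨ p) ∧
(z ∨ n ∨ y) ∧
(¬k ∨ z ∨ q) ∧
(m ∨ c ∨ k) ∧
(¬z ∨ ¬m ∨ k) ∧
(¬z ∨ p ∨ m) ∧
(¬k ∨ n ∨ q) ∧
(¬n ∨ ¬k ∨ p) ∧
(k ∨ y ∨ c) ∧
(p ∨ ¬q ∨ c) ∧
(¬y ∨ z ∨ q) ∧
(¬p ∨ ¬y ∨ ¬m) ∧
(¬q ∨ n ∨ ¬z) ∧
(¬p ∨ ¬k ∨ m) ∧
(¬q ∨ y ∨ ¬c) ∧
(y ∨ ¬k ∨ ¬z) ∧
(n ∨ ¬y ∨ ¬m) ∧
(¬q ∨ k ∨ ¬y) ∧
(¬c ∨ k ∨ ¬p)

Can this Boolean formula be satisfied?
No

No, the formula is not satisfiable.

No assignment of truth values to the variables can make all 32 clauses true simultaneously.

The formula is UNSAT (unsatisfiable).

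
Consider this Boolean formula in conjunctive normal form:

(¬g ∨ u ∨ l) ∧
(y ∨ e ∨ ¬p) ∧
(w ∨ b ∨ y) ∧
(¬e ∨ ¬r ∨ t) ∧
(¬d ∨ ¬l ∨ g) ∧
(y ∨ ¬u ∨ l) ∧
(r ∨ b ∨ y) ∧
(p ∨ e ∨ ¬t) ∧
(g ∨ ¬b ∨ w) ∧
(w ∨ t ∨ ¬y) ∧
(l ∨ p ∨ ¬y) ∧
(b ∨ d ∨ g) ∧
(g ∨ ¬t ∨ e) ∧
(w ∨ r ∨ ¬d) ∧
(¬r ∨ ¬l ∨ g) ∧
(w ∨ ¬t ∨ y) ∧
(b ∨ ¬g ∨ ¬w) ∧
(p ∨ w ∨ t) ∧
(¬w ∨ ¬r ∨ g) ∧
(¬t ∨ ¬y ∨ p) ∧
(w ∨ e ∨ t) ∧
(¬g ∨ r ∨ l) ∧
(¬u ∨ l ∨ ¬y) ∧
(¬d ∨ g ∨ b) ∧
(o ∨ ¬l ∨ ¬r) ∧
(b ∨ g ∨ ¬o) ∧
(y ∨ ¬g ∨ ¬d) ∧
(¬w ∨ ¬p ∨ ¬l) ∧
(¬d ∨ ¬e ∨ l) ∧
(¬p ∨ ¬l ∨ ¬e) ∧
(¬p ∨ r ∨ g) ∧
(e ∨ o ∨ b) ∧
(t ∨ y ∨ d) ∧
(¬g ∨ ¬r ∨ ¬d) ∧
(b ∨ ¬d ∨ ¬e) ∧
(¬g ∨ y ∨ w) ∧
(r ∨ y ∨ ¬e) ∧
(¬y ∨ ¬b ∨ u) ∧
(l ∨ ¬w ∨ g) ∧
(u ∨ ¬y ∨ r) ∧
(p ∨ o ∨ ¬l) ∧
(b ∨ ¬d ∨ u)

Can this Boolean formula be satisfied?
Yes

Yes, the formula is satisfiable.

One satisfying assignment is: l=True, r=False, g=True, w=False, u=True, t=True, p=True, y=True, b=True, o=False, d=False, e=False

Verification: With this assignment, all 42 clauses evaluate to true.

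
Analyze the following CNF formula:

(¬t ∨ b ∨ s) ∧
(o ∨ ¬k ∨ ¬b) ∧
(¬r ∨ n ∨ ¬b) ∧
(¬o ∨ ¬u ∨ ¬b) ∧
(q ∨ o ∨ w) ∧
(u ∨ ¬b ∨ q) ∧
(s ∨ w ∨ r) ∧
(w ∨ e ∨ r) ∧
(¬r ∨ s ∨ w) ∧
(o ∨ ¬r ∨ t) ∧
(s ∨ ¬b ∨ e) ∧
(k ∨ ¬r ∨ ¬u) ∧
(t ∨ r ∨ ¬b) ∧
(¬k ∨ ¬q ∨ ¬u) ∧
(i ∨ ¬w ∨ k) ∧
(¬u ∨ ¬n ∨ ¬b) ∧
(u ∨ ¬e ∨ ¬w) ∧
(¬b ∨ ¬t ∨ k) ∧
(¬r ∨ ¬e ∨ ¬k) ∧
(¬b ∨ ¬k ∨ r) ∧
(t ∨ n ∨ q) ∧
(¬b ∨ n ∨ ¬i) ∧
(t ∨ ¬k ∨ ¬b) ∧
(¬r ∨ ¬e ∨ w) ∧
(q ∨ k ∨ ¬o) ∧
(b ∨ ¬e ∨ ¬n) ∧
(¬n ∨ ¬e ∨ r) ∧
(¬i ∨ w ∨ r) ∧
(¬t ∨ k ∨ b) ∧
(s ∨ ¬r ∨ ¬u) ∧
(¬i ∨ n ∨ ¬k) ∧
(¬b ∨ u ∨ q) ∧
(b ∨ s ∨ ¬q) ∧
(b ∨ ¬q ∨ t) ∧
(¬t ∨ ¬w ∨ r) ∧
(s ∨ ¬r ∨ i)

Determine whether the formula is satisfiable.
Yes

Yes, the formula is satisfiable.

One satisfying assignment is: e=False, k=True, w=False, i=False, r=True, q=False, t=True, b=False, u=False, o=True, n=False, s=True

Verification: With this assignment, all 36 clauses evaluate to true.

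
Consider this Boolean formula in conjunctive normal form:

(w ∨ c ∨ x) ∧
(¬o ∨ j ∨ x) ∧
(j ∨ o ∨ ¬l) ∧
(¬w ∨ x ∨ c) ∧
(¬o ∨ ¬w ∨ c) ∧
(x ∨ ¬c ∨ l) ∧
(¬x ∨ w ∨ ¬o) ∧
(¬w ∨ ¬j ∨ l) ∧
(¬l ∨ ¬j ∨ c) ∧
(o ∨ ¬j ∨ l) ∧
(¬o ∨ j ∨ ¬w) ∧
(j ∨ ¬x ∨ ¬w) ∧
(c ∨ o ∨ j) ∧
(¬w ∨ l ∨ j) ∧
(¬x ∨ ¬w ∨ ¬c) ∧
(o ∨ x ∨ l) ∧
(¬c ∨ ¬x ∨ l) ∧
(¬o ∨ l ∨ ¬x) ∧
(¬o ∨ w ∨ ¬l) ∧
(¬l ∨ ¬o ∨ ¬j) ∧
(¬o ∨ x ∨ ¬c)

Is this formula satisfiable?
Yes

Yes, the formula is satisfiable.

One satisfying assignment is: w=True, x=False, l=True, c=True, j=True, o=False

Verification: With this assignment, all 21 clauses evaluate to true.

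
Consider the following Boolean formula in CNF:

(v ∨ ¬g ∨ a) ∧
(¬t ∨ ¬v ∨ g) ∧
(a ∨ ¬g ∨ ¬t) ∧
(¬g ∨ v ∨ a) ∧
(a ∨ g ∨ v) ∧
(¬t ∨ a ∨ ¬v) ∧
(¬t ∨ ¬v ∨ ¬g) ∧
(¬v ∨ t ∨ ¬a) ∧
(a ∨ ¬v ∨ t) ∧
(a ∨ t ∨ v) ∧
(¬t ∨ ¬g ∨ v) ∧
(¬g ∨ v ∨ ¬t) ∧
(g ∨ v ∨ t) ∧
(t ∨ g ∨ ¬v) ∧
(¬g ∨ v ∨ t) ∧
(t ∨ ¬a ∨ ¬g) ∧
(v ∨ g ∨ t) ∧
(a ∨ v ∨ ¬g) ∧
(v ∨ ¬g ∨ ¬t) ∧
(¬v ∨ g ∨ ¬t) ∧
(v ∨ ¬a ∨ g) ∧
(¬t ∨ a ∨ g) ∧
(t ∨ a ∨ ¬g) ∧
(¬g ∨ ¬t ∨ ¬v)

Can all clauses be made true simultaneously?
No

No, the formula is not satisfiable.

No assignment of truth values to the variables can make all 24 clauses true simultaneously.

The formula is UNSAT (unsatisfiable).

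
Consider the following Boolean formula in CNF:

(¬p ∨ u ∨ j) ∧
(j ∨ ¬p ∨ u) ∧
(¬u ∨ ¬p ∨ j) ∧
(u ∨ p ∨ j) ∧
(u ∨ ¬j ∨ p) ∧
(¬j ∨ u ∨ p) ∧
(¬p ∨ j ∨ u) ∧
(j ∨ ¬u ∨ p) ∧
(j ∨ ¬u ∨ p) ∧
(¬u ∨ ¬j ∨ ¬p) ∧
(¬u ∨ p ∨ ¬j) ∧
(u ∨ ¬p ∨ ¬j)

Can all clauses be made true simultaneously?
No

No, the formula is not satisfiable.

No assignment of truth values to the variables can make all 12 clauses true simultaneously.

The formula is UNSAT (unsatisfiable).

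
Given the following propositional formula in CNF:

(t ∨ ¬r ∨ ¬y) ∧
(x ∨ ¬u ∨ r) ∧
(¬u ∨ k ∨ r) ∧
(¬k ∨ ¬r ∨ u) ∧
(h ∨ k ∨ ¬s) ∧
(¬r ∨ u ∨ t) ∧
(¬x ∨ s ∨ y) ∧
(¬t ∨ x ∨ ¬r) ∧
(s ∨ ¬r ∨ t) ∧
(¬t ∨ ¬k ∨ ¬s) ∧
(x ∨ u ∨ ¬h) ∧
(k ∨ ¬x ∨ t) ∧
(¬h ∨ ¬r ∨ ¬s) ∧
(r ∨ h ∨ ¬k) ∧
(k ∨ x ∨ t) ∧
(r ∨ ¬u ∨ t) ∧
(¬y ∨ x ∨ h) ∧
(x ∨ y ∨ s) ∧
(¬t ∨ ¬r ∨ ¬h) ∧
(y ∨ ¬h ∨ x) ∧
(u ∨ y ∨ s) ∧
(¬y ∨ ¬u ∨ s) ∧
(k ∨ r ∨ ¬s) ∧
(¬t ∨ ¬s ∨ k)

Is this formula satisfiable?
Yes

Yes, the formula is satisfiable.

One satisfying assignment is: s=False, u=False, k=False, x=True, r=False, h=False, t=True, y=True

Verification: With this assignment, all 24 clauses evaluate to true.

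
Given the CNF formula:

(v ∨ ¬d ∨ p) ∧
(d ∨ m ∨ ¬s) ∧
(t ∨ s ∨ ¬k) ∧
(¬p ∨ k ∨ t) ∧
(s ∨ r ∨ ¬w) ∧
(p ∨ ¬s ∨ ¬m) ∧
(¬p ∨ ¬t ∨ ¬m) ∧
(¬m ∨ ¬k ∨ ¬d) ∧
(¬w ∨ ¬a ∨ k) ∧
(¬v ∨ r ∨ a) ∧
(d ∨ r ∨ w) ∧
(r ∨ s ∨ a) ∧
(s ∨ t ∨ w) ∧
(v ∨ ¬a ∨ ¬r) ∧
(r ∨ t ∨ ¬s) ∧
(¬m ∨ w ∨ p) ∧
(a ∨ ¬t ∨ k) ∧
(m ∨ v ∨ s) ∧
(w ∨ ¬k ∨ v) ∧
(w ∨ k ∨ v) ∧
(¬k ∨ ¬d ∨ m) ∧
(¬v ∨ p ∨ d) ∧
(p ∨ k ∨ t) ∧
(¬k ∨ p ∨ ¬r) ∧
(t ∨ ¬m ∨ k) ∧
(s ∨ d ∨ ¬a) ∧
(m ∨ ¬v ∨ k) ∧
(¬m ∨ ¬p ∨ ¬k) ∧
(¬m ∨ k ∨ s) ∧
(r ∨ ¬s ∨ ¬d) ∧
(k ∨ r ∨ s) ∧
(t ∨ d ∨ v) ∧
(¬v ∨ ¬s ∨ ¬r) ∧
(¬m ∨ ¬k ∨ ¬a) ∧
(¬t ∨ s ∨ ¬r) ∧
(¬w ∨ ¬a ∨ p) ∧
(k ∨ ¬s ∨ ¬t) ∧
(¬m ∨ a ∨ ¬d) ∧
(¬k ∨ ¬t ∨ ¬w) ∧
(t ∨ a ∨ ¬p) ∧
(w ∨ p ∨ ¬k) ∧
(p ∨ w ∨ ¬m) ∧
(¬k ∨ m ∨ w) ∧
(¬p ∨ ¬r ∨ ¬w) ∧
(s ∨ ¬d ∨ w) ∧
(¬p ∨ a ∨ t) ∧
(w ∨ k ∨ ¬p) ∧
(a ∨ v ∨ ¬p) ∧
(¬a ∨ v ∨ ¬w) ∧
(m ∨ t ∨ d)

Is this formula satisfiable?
No

No, the formula is not satisfiable.

No assignment of truth values to the variables can make all 50 clauses true simultaneously.

The formula is UNSAT (unsatisfiable).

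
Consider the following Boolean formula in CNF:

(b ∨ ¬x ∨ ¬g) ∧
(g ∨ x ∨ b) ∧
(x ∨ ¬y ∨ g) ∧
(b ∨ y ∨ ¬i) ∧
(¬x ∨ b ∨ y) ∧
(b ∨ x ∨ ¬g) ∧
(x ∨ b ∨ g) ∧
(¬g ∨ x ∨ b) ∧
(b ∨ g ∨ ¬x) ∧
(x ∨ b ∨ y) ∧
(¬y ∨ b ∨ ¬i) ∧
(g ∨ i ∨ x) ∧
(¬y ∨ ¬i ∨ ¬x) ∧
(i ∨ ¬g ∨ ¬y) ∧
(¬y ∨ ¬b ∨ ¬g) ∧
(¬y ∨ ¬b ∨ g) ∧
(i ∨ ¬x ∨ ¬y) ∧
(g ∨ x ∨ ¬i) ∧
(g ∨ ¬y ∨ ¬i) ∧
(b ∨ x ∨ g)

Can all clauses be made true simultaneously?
Yes

Yes, the formula is satisfiable.

One satisfying assignment is: y=False, g=False, x=True, b=True, i=False

Verification: With this assignment, all 20 clauses evaluate to true.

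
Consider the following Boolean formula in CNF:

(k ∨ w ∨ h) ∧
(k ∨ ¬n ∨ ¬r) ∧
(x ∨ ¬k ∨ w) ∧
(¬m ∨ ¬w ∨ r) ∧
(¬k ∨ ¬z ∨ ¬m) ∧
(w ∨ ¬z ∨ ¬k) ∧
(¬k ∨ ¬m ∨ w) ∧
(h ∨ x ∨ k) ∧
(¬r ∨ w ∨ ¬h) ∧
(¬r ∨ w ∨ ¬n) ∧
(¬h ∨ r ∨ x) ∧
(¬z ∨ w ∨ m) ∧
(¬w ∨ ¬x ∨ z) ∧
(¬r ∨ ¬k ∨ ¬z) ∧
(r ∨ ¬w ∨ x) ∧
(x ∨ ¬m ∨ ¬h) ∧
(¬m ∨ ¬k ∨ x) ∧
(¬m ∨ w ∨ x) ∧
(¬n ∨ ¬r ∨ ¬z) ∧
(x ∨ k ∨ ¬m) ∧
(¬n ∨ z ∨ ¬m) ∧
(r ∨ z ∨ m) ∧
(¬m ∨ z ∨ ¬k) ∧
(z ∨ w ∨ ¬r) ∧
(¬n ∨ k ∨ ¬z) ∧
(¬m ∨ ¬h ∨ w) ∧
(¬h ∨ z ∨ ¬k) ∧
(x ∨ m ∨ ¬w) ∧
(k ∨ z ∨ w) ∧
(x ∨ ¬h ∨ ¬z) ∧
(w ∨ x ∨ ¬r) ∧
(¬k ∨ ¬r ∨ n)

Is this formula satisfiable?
Yes

Yes, the formula is satisfiable.

One satisfying assignment is: x=True, w=True, k=False, m=False, n=False, z=True, h=False, r=False

Verification: With this assignment, all 32 clauses evaluate to true.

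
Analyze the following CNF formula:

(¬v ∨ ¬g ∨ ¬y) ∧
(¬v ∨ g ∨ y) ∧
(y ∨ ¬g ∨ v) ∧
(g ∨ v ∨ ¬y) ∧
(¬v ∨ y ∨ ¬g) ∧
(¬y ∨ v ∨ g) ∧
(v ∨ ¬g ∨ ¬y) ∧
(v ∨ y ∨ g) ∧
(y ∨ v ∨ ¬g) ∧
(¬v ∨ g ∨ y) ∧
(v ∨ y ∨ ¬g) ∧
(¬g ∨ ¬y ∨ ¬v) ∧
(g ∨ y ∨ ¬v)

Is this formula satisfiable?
Yes

Yes, the formula is satisfiable.

One satisfying assignment is: y=True, v=True, g=False

Verification: With this assignment, all 13 clauses evaluate to true.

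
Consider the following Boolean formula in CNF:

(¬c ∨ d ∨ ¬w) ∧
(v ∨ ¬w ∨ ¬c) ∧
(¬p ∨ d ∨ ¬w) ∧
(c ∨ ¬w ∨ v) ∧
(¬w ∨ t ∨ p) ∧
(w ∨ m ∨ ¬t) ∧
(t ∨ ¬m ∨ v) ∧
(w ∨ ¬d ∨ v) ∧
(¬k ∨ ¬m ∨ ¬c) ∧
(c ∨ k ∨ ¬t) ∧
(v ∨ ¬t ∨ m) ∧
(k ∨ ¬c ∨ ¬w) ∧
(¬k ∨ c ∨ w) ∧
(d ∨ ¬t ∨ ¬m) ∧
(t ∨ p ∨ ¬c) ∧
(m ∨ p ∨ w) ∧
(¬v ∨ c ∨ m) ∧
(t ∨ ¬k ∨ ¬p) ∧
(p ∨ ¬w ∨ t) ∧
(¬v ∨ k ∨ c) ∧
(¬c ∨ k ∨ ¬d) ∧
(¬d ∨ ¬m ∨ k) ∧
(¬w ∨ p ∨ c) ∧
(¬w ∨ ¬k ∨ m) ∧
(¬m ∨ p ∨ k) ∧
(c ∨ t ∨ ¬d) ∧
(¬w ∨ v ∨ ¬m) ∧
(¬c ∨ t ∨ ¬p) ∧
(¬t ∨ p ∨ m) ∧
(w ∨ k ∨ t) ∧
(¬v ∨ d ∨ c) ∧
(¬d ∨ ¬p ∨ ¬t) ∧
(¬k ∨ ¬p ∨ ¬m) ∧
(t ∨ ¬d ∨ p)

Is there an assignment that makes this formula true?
No

No, the formula is not satisfiable.

No assignment of truth values to the variables can make all 34 clauses true simultaneously.

The formula is UNSAT (unsatisfiable).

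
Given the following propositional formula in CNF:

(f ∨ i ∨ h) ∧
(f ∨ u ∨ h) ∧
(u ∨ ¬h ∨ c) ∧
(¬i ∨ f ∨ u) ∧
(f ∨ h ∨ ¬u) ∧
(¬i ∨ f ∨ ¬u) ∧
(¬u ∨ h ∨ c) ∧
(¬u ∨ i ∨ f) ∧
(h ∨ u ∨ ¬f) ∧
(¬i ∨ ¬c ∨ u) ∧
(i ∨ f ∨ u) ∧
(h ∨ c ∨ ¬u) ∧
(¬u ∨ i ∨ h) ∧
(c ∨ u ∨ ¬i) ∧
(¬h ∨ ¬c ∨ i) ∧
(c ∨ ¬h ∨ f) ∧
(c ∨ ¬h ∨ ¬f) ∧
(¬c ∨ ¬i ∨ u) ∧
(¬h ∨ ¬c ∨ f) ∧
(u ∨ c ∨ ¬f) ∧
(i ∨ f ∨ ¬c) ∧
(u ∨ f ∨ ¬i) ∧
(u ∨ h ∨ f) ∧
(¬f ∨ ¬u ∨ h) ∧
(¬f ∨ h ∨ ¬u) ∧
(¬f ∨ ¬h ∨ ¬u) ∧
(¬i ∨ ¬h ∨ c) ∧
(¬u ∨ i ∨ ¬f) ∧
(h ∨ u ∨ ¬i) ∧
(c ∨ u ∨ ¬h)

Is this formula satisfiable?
No

No, the formula is not satisfiable.

No assignment of truth values to the variables can make all 30 clauses true simultaneously.

The formula is UNSAT (unsatisfiable).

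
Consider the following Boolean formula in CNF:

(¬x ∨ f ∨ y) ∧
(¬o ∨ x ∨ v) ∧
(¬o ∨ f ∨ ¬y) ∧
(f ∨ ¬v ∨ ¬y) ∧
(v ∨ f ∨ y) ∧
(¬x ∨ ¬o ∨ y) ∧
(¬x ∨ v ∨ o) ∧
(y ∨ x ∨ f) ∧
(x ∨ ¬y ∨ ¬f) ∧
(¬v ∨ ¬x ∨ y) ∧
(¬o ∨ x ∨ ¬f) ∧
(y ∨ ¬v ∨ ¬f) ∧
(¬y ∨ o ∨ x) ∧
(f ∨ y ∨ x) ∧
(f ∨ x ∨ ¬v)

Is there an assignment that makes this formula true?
Yes

Yes, the formula is satisfiable.

One satisfying assignment is: y=True, x=True, v=True, f=True, o=False

Verification: With this assignment, all 15 clauses evaluate to true.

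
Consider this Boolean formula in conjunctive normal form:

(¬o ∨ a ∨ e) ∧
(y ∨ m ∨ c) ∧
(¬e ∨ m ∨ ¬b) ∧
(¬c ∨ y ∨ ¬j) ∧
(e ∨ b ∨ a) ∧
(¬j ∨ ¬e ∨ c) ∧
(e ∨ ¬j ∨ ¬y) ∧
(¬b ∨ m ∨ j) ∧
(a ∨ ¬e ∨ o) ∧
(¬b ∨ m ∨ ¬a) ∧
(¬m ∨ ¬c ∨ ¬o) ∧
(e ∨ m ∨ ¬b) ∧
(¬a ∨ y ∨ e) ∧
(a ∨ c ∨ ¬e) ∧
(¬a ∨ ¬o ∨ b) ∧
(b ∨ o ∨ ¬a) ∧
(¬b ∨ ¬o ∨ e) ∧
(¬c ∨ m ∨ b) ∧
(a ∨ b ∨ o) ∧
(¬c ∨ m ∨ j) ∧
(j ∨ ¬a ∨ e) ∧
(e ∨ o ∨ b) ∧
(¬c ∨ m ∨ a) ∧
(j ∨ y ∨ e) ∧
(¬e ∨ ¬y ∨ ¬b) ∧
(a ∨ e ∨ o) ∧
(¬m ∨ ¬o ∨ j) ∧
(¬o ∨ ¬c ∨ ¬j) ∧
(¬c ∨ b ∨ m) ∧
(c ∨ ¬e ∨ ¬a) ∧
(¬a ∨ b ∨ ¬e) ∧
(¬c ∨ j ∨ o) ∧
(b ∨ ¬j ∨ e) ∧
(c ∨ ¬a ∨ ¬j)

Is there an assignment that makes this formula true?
No

No, the formula is not satisfiable.

No assignment of truth values to the variables can make all 34 clauses true simultaneously.

The formula is UNSAT (unsatisfiable).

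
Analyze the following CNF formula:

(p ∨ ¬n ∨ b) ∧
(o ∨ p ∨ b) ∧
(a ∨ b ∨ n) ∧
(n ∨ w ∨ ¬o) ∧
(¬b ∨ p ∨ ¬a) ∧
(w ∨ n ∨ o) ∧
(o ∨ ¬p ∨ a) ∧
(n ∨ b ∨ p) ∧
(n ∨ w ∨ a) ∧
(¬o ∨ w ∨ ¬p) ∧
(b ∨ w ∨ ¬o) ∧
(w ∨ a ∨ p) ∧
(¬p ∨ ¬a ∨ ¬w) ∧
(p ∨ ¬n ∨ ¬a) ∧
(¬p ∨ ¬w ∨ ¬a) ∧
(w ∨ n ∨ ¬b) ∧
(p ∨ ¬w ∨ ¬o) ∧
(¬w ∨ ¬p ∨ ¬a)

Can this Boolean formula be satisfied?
Yes

Yes, the formula is satisfiable.

One satisfying assignment is: b=True, o=False, w=True, p=False, n=False, a=False

Verification: With this assignment, all 18 clauses evaluate to true.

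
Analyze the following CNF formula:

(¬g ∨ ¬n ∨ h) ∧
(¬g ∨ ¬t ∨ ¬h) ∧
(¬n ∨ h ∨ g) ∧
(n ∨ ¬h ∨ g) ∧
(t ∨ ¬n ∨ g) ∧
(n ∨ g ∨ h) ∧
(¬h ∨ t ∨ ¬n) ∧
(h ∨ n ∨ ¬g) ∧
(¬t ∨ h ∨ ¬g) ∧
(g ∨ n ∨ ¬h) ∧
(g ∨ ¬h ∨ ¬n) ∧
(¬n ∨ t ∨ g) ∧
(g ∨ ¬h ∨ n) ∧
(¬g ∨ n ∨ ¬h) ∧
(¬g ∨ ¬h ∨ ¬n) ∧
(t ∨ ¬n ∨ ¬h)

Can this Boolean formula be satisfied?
No

No, the formula is not satisfiable.

No assignment of truth values to the variables can make all 16 clauses true simultaneously.

The formula is UNSAT (unsatisfiable).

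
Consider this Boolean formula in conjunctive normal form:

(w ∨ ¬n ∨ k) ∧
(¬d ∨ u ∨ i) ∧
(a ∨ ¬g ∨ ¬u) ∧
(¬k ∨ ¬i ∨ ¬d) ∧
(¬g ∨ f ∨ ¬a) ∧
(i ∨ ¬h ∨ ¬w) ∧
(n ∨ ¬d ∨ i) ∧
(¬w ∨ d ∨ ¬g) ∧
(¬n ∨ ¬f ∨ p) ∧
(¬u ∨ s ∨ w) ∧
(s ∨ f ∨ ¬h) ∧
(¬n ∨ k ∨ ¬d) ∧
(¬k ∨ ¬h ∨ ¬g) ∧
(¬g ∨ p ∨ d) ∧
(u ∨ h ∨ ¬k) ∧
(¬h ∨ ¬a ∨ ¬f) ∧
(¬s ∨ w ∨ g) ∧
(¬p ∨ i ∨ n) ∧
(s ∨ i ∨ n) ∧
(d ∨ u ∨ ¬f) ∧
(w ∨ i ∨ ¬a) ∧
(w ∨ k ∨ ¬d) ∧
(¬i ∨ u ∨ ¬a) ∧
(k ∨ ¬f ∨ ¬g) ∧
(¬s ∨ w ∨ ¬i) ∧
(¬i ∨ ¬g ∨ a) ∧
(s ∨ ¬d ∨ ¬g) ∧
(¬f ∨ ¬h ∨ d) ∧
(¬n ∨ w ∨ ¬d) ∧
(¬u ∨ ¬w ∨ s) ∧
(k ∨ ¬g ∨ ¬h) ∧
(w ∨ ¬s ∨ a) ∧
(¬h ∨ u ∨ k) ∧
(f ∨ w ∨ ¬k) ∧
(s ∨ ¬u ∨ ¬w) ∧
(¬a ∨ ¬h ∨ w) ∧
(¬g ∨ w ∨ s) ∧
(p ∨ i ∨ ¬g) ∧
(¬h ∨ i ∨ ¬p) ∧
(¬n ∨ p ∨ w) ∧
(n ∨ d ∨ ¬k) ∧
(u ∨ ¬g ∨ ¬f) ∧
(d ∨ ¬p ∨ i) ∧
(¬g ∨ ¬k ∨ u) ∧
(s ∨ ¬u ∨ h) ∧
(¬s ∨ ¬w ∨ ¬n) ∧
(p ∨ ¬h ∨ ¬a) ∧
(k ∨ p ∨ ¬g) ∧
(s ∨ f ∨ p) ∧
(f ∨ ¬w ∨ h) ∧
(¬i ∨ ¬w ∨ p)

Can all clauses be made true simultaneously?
Yes

Yes, the formula is satisfiable.

One satisfying assignment is: k=False, s=False, a=False, h=False, n=False, i=True, u=False, w=True, g=False, f=True, p=True, d=True

Verification: With this assignment, all 51 clauses evaluate to true.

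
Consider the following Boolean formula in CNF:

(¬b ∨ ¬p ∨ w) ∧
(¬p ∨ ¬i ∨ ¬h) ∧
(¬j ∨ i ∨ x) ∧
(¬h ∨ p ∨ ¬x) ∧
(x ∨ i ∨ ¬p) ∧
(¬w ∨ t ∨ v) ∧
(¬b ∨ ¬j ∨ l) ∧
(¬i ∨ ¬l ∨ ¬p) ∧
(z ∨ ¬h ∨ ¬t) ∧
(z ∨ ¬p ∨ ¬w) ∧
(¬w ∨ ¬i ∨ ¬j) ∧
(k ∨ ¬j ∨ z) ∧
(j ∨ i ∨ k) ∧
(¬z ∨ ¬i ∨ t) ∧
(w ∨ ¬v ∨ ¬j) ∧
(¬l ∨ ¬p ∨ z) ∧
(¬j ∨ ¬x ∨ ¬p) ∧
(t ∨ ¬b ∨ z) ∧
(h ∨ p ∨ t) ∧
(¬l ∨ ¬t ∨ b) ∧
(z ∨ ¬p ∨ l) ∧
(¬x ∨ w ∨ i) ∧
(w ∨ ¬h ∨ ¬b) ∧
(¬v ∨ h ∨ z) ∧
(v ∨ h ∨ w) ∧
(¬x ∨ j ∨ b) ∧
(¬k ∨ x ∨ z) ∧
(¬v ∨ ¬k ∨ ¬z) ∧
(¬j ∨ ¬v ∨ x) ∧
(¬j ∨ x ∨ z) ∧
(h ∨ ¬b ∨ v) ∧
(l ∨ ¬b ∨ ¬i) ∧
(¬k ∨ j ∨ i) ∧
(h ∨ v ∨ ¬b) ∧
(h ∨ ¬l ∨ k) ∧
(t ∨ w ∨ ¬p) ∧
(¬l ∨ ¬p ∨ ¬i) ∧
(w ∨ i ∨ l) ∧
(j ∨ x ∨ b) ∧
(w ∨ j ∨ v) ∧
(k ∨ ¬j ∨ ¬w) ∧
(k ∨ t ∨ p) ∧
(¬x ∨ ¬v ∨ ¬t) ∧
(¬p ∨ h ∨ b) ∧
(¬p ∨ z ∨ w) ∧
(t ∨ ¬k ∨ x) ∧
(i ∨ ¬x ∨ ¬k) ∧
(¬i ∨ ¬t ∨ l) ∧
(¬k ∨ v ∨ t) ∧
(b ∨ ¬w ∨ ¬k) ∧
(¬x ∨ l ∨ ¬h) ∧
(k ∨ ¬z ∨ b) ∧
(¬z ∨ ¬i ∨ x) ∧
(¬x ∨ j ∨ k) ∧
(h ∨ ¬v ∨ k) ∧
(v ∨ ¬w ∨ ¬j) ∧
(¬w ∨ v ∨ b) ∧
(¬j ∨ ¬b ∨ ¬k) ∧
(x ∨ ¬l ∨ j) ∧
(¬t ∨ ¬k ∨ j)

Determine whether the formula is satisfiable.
No

No, the formula is not satisfiable.

No assignment of truth values to the variables can make all 60 clauses true simultaneously.

The formula is UNSAT (unsatisfiable).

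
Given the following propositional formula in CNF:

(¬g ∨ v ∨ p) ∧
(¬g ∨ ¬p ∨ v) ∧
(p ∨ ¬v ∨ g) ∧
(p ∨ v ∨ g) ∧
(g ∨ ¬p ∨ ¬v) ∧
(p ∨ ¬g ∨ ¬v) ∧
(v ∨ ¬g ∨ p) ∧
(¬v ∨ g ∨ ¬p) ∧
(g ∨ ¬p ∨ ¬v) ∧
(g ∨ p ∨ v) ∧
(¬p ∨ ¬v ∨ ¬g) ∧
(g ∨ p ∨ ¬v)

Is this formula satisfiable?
Yes

Yes, the formula is satisfiable.

One satisfying assignment is: p=True, v=False, g=False

Verification: With this assignment, all 12 clauses evaluate to true.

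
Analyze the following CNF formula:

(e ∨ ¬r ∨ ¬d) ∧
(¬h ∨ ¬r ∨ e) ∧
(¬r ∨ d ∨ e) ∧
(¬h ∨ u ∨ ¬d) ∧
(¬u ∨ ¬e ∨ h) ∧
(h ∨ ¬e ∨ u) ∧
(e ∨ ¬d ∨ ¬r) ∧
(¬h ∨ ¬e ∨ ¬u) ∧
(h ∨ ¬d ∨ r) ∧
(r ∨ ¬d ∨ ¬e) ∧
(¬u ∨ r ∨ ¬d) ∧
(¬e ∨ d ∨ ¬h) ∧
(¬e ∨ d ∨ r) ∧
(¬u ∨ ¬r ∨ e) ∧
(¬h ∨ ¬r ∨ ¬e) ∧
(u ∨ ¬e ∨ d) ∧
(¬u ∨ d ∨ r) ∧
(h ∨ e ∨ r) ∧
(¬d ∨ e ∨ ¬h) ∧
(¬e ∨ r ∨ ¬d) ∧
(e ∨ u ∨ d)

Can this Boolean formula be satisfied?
No

No, the formula is not satisfiable.

No assignment of truth values to the variables can make all 21 clauses true simultaneously.

The formula is UNSAT (unsatisfiable).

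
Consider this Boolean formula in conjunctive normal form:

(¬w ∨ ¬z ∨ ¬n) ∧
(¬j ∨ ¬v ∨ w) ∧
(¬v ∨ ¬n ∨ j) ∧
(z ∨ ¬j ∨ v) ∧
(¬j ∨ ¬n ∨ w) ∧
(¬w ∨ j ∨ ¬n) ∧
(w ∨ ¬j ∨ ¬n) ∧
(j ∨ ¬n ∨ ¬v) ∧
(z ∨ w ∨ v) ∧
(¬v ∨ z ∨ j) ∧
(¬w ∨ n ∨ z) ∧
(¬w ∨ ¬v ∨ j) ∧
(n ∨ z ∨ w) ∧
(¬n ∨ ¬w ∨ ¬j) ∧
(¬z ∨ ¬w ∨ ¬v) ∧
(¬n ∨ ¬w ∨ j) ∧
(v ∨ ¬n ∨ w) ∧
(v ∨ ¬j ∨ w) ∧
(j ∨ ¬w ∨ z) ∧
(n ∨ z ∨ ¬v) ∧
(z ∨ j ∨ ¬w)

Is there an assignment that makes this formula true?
Yes

Yes, the formula is satisfiable.

One satisfying assignment is: j=False, z=True, v=False, w=False, n=False

Verification: With this assignment, all 21 clauses evaluate to true.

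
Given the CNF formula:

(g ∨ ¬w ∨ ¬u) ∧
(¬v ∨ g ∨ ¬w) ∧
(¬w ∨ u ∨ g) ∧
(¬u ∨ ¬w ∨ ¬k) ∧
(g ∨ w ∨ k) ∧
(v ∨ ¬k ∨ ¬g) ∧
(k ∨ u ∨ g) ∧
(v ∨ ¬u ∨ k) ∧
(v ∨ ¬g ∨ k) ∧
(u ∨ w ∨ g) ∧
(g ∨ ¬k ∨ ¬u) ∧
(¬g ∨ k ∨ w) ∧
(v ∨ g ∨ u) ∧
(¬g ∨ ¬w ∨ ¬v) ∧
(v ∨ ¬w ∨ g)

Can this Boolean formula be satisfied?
Yes

Yes, the formula is satisfiable.

One satisfying assignment is: k=True, w=False, g=True, v=True, u=True

Verification: With this assignment, all 15 clauses evaluate to true.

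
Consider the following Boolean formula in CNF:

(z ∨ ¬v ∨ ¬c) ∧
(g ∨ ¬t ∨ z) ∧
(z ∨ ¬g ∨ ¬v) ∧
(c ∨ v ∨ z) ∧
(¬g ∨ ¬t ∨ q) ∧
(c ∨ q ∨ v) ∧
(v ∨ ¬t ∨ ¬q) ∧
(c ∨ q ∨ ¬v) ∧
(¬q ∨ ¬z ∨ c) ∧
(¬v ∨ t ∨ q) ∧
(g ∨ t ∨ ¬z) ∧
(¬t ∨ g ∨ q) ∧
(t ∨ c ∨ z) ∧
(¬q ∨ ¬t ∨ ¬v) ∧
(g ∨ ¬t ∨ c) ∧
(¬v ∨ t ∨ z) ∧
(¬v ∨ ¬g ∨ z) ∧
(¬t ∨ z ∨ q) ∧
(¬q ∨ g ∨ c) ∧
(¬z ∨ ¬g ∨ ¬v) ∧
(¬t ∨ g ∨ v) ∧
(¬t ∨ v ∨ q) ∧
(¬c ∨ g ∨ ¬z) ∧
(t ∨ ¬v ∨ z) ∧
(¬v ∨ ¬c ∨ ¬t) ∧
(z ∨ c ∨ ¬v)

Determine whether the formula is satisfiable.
Yes

Yes, the formula is satisfiable.

One satisfying assignment is: t=False, v=False, q=False, z=False, c=True, g=False

Verification: With this assignment, all 26 clauses evaluate to true.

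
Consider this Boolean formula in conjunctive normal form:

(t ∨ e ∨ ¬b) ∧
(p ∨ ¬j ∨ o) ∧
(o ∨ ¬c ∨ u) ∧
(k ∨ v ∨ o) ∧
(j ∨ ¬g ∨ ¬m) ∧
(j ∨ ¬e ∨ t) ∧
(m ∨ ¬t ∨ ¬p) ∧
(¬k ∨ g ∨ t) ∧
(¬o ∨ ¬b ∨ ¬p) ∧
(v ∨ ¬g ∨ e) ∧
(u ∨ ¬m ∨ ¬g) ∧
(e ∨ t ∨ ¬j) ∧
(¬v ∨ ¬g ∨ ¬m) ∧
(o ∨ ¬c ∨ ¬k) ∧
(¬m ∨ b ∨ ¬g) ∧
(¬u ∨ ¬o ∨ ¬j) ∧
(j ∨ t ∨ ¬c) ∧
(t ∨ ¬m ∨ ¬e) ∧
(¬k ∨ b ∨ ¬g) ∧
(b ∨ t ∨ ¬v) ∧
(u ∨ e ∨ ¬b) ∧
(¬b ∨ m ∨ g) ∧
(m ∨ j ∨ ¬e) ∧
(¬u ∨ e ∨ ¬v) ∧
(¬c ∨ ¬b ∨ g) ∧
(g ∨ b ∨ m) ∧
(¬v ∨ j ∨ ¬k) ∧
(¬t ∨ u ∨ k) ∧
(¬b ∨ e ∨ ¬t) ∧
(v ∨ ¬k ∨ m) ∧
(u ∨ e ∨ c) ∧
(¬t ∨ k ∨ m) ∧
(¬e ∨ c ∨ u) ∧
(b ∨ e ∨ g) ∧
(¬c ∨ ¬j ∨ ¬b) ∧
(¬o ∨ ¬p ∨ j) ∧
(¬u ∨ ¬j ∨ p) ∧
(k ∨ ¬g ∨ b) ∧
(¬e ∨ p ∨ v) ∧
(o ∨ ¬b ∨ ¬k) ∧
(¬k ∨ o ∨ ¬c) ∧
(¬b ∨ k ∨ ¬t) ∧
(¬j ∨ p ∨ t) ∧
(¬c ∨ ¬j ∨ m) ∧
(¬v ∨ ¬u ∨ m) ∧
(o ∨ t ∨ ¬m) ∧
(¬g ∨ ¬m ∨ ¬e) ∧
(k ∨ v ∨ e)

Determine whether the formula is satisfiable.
Yes

Yes, the formula is satisfiable.

One satisfying assignment is: m=True, v=True, c=False, u=True, g=False, k=False, p=True, j=True, t=True, o=False, b=False, e=True

Verification: With this assignment, all 48 clauses evaluate to true.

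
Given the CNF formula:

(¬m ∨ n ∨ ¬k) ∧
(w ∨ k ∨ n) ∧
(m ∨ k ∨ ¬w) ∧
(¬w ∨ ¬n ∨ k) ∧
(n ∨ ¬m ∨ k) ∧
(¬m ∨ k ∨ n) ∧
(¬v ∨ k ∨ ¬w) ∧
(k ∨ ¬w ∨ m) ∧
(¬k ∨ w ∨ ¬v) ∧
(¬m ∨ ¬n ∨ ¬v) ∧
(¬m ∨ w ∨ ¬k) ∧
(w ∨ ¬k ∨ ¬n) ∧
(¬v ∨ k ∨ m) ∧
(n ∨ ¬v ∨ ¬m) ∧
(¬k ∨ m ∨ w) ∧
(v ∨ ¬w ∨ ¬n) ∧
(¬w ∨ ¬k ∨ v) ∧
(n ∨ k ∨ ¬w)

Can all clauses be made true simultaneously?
Yes

Yes, the formula is satisfiable.

One satisfying assignment is: m=False, k=False, n=True, w=False, v=False

Verification: With this assignment, all 18 clauses evaluate to true.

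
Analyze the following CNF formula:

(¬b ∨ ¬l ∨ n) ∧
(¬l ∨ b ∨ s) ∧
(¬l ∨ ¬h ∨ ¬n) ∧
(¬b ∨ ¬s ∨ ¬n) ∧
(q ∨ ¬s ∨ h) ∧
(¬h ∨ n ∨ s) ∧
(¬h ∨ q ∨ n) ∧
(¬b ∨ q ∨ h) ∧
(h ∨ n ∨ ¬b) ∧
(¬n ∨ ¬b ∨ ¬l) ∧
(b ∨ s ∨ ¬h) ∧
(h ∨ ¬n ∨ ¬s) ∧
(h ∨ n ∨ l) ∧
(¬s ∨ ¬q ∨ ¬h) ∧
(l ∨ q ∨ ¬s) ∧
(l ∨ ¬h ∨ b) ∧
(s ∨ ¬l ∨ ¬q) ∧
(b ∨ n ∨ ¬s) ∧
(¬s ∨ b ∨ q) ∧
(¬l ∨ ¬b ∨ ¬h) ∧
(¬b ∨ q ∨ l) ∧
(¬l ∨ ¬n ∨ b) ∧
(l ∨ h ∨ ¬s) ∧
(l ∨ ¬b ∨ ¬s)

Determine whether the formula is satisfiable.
Yes

Yes, the formula is satisfiable.

One satisfying assignment is: q=False, n=True, b=False, s=False, l=False, h=False

Verification: With this assignment, all 24 clauses evaluate to true.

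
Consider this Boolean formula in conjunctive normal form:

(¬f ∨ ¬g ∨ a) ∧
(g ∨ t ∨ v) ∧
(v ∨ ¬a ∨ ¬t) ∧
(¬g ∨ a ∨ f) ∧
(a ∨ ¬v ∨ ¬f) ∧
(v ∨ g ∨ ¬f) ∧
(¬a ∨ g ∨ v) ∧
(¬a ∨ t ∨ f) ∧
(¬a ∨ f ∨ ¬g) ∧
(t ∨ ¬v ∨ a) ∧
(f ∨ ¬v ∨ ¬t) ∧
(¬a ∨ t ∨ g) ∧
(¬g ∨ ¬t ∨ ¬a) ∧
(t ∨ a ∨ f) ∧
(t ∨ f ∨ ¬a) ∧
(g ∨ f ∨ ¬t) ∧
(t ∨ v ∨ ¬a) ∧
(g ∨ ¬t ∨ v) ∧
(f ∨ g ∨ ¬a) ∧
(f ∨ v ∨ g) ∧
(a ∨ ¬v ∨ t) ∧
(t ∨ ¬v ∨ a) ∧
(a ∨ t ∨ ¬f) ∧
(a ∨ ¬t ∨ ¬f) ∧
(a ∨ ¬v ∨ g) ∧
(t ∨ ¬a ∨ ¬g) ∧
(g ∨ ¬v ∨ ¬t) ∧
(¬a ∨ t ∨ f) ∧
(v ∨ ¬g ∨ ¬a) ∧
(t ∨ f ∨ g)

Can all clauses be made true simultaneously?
No

No, the formula is not satisfiable.

No assignment of truth values to the variables can make all 30 clauses true simultaneously.

The formula is UNSAT (unsatisfiable).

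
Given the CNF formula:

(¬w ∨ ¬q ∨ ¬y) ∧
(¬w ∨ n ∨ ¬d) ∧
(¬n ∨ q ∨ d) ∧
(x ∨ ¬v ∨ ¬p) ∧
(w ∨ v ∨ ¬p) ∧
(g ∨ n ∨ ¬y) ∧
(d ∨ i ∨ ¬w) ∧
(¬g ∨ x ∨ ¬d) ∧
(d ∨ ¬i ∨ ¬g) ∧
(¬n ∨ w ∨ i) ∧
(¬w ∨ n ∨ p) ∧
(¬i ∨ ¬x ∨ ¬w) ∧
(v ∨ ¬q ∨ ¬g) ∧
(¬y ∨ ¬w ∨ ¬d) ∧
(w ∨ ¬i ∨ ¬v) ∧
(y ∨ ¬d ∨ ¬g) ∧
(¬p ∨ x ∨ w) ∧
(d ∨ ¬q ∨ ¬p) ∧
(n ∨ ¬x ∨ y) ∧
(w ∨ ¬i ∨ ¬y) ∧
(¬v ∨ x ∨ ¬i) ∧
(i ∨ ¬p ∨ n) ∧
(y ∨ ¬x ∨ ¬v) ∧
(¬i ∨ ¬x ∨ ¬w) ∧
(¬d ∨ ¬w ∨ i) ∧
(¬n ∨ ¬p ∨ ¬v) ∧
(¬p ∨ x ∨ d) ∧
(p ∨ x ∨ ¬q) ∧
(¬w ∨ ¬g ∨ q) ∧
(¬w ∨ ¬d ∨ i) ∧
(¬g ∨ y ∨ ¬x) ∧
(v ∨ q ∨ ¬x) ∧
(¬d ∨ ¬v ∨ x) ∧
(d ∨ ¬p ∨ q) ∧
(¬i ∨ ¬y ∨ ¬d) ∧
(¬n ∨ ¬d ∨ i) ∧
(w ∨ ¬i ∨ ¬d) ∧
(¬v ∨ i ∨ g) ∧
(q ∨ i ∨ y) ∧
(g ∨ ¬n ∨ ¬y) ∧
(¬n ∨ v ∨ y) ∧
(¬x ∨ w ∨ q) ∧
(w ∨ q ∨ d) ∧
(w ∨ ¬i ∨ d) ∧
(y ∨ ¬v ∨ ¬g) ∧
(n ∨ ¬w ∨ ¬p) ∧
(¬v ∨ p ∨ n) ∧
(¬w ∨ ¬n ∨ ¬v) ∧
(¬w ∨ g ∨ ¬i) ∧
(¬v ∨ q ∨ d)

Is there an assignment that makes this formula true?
No

No, the formula is not satisfiable.

No assignment of truth values to the variables can make all 50 clauses true simultaneously.

The formula is UNSAT (unsatisfiable).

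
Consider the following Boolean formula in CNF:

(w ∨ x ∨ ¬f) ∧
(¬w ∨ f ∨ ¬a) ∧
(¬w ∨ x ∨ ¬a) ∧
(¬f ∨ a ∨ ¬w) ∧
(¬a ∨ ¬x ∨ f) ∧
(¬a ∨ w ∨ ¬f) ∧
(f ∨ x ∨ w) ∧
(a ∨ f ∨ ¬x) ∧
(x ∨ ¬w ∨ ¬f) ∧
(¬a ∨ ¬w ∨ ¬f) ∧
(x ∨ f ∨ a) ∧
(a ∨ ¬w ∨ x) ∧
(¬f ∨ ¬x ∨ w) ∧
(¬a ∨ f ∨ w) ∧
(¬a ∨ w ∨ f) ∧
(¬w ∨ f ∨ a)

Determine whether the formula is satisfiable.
No

No, the formula is not satisfiable.

No assignment of truth values to the variables can make all 16 clauses true simultaneously.

The formula is UNSAT (unsatisfiable).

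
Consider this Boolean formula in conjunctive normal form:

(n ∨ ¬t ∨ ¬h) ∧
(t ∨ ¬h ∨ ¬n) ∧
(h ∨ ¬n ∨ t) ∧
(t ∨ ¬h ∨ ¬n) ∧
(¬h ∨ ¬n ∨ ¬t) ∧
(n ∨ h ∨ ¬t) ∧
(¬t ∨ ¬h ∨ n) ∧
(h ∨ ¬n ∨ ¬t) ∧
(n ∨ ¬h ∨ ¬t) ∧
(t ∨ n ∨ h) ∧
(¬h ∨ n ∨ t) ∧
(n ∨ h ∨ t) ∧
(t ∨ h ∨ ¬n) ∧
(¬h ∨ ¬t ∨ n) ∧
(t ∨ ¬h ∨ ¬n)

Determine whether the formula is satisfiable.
No

No, the formula is not satisfiable.

No assignment of truth values to the variables can make all 15 clauses true simultaneously.

The formula is UNSAT (unsatisfiable).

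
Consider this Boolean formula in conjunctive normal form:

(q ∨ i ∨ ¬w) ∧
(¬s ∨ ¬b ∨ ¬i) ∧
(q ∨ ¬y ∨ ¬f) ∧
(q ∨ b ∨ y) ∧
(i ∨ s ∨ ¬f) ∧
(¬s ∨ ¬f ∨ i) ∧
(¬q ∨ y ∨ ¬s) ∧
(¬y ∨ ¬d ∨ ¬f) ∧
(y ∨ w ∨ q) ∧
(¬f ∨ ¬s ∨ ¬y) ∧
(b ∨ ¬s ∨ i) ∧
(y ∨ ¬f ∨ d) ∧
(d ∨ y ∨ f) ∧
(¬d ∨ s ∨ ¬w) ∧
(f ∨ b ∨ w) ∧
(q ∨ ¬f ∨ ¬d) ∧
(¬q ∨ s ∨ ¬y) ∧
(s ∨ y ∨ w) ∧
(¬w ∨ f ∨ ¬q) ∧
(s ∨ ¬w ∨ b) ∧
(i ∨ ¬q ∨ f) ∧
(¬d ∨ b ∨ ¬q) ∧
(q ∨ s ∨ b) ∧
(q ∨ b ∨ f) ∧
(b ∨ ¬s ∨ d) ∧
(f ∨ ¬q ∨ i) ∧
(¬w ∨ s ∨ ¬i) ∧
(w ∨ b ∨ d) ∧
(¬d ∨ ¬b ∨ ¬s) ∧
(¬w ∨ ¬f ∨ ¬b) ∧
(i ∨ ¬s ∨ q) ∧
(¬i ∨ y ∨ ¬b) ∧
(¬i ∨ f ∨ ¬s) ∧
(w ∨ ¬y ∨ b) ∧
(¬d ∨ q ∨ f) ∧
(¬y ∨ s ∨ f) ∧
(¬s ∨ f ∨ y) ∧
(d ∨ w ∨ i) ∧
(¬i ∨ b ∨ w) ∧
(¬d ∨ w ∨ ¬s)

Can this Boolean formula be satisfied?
No

No, the formula is not satisfiable.

No assignment of truth values to the variables can make all 40 clauses true simultaneously.

The formula is UNSAT (unsatisfiable).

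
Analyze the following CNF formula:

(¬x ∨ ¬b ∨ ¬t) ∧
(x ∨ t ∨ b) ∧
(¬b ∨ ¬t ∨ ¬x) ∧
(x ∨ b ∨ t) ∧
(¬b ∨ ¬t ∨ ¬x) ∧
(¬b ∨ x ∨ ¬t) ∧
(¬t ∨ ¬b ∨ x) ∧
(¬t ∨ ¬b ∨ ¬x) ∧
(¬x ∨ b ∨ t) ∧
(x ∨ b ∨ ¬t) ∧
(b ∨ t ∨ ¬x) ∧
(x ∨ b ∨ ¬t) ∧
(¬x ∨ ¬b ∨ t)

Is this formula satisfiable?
Yes

Yes, the formula is satisfiable.

One satisfying assignment is: t=False, x=False, b=True

Verification: With this assignment, all 13 clauses evaluate to true.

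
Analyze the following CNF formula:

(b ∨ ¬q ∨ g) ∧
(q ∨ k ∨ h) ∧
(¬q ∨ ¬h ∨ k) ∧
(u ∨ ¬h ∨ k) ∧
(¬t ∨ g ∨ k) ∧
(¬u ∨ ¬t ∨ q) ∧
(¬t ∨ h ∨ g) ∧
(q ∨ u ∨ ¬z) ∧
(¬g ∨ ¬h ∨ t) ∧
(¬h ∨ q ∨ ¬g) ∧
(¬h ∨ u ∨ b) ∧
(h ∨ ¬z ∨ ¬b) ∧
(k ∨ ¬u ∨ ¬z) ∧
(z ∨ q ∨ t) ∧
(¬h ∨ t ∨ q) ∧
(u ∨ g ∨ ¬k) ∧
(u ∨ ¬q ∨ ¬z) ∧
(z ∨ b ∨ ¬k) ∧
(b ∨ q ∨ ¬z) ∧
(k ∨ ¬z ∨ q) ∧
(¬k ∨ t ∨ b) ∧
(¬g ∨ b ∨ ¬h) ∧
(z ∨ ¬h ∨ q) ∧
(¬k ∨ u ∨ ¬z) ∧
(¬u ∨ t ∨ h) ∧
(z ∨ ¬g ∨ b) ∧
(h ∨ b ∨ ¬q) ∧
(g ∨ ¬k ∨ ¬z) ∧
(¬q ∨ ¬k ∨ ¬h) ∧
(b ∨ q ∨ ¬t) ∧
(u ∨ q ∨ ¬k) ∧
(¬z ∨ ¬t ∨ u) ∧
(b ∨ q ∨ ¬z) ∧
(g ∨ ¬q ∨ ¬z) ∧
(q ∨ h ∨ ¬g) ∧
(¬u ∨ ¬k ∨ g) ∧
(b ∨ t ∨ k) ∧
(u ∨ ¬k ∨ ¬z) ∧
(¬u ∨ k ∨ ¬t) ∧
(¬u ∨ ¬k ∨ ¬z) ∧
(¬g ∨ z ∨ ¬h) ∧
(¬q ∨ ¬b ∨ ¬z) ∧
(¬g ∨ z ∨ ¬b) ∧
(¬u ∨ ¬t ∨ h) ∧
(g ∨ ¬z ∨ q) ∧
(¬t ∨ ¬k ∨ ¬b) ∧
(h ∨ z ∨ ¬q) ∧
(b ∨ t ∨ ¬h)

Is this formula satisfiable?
No

No, the formula is not satisfiable.

No assignment of truth values to the variables can make all 48 clauses true simultaneously.

The formula is UNSAT (unsatisfiable).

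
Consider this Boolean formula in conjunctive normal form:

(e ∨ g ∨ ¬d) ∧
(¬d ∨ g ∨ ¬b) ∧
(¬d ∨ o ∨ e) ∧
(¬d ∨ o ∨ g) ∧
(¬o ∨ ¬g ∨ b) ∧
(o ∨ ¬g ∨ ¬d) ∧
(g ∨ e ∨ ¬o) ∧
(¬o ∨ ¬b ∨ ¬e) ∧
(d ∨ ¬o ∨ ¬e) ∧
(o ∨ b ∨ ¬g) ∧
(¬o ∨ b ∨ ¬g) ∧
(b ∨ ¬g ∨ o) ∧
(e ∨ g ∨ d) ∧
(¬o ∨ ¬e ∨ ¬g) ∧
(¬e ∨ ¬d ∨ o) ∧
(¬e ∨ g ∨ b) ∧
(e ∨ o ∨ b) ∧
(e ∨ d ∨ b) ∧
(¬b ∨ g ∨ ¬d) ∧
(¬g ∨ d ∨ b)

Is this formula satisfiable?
Yes

Yes, the formula is satisfiable.

One satisfying assignment is: g=True, o=False, e=False, b=True, d=False

Verification: With this assignment, all 20 clauses evaluate to true.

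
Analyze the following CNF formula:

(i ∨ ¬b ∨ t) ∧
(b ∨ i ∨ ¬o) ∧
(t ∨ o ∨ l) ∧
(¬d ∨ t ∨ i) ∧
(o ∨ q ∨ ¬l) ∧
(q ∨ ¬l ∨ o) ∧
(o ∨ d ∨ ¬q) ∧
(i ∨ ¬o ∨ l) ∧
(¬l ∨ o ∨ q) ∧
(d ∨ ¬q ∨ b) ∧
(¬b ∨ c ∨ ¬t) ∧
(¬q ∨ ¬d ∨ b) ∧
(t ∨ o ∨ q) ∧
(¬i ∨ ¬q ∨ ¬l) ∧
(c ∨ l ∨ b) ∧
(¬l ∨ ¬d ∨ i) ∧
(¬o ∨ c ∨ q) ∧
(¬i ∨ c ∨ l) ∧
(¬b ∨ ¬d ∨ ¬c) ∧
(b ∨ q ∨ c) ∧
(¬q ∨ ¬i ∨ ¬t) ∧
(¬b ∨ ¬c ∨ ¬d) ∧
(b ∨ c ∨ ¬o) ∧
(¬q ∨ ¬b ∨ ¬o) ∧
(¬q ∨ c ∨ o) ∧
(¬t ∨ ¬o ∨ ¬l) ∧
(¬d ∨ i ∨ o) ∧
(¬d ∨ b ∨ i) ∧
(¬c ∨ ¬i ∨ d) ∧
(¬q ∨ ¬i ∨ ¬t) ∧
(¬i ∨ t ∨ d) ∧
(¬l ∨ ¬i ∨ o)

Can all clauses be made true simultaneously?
Yes

Yes, the formula is satisfiable.

One satisfying assignment is: q=False, o=False, l=False, t=True, c=True, d=False, i=False, b=False

Verification: With this assignment, all 32 clauses evaluate to true.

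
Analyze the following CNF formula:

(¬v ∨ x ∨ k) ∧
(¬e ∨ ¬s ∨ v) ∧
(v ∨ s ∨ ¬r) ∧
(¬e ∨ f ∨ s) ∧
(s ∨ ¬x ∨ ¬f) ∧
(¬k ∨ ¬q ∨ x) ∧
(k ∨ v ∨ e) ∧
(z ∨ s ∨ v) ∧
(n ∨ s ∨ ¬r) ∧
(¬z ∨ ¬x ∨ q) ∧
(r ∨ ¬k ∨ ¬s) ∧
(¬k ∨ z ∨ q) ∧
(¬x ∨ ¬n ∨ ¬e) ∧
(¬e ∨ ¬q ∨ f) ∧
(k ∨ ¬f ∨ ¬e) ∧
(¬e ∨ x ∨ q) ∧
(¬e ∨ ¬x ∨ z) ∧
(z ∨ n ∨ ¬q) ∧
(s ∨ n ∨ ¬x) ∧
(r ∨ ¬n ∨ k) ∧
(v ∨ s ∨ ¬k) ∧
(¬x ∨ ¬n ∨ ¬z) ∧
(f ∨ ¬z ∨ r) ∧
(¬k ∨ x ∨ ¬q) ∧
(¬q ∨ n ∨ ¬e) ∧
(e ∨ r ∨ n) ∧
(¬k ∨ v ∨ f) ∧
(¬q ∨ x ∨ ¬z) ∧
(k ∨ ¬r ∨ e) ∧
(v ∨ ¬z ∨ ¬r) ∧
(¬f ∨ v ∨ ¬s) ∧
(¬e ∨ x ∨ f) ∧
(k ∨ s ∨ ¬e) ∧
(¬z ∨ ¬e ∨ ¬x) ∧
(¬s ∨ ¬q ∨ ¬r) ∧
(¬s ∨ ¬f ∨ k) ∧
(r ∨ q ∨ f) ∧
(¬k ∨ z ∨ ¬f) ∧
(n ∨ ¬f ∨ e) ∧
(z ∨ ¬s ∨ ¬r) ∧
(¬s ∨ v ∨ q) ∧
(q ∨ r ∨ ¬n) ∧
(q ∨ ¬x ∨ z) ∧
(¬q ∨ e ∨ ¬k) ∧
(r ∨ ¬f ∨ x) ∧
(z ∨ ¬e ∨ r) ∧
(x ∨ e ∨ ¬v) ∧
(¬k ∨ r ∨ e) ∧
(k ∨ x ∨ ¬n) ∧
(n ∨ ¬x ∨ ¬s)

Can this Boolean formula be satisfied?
No

No, the formula is not satisfiable.

No assignment of truth values to the variables can make all 50 clauses true simultaneously.

The formula is UNSAT (unsatisfiable).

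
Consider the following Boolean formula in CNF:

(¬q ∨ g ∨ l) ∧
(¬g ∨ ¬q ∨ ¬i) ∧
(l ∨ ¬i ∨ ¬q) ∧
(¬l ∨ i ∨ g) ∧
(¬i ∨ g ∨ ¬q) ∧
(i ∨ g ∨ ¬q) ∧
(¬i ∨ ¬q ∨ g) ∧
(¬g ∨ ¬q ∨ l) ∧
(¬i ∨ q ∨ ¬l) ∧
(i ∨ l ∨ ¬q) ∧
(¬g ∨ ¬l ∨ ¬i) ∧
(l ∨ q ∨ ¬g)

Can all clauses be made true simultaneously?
Yes

Yes, the formula is satisfiable.

One satisfying assignment is: l=False, i=False, q=False, g=False

Verification: With this assignment, all 12 clauses evaluate to true.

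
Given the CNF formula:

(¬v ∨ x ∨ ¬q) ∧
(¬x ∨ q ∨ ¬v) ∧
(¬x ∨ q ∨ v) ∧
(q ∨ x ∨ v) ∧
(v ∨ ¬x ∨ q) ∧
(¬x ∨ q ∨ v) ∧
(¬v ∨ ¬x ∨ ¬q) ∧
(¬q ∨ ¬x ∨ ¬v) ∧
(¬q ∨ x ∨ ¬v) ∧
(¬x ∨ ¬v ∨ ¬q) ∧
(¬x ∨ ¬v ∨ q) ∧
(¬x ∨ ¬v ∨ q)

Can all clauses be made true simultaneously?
Yes

Yes, the formula is satisfiable.

One satisfying assignment is: x=False, q=False, v=True

Verification: With this assignment, all 12 clauses evaluate to true.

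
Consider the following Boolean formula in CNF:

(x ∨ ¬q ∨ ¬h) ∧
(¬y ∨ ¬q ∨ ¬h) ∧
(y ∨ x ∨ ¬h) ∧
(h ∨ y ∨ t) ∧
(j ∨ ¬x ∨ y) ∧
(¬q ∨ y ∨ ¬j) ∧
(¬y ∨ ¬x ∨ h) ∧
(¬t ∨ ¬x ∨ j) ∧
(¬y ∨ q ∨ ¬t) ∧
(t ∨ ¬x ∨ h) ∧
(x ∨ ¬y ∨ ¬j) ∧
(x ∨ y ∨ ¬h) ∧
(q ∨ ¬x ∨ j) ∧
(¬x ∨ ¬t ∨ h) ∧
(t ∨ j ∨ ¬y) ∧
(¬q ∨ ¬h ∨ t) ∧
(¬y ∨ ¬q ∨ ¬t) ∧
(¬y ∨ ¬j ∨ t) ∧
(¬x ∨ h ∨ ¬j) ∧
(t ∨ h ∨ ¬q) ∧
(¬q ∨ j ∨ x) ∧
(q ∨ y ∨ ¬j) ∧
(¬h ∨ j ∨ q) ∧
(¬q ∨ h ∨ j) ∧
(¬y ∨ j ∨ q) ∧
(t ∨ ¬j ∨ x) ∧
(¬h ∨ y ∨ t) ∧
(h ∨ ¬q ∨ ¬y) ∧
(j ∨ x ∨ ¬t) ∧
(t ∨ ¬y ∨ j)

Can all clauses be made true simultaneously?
No

No, the formula is not satisfiable.

No assignment of truth values to the variables can make all 30 clauses true simultaneously.

The formula is UNSAT (unsatisfiable).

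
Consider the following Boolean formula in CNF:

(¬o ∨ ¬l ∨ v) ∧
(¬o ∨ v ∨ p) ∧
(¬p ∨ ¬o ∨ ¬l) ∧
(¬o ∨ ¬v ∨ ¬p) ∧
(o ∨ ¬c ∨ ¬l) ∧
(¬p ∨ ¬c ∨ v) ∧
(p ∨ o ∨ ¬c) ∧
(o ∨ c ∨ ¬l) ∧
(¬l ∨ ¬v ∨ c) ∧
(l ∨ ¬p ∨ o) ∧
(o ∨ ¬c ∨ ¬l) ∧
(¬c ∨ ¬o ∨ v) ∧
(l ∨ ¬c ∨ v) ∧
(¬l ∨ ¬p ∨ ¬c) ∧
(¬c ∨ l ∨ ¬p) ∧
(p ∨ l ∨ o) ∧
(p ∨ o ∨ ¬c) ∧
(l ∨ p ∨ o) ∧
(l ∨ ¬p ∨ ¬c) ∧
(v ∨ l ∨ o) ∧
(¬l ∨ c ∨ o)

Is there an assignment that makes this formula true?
Yes

Yes, the formula is satisfiable.

One satisfying assignment is: o=True, p=False, c=True, l=True, v=True

Verification: With this assignment, all 21 clauses evaluate to true.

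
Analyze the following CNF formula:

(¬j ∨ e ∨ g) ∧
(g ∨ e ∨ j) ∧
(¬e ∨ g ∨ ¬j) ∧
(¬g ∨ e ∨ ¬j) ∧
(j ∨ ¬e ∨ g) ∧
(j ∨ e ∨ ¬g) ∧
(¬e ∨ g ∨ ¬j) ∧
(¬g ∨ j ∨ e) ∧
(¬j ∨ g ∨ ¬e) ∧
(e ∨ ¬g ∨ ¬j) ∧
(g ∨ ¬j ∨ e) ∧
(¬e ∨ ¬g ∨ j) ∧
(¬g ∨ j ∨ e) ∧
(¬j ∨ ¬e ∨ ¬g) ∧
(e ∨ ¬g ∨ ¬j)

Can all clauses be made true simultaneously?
No

No, the formula is not satisfiable.

No assignment of truth values to the variables can make all 15 clauses true simultaneously.

The formula is UNSAT (unsatisfiable).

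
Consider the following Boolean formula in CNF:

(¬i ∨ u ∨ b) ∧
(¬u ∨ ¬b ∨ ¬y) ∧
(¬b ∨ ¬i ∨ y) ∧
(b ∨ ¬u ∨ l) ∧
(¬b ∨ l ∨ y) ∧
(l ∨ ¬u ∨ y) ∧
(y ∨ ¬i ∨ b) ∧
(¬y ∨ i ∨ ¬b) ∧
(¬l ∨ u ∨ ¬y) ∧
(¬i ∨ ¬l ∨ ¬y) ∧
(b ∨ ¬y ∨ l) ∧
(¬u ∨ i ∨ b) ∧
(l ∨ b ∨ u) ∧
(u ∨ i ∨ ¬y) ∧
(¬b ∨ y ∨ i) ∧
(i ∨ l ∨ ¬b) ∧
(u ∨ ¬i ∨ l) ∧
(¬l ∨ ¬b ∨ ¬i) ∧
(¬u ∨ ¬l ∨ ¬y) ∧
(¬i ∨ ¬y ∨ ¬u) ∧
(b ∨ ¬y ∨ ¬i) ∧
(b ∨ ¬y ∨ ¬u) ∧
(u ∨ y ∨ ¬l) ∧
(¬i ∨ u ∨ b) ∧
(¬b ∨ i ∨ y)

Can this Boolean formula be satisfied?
No

No, the formula is not satisfiable.

No assignment of truth values to the variables can make all 25 clauses true simultaneously.

The formula is UNSAT (unsatisfiable).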